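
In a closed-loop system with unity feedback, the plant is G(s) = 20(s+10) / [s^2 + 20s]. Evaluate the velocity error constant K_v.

Lowest-order denominator term is 20s, so the open loop has 1 pole at the origin → type 1 system.
K_v = lim_{s→0} s·G(s) = 20·10 / 20 = 10.

10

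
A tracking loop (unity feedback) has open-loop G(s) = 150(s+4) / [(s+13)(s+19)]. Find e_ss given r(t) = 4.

The open loop has no poles at the origin → type 0 system.
K_p = lim_{s→0} G(s) = 150·4 / (13·19) = 600/247.
e_ss = 4/(1 + K_p) = 4/(847/247) = 988/847.

988/847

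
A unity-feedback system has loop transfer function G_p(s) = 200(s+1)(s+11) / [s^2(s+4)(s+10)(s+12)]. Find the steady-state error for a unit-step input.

0

System type = 2 (two poles at s=0).
K_p = ∞ for a type-2 system; e_ss to a step is zero.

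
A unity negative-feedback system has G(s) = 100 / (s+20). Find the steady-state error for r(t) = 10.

System type = 0 (no poles at s=0).
K_p = lim_{s→0} G(s) = 100 / (20) = 5.
e_ss = 10/(1 + K_p) = 10/6 = 5/3.

5/3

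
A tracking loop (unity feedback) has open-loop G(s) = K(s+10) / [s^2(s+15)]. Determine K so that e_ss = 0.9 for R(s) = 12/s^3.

System type = 2 (two poles at s=0).
K_a = lim_{s→0} s^2·G(s) = K·10 / (15) = (2/3)·K.
e_ss = 12/K_a = 0.9 ⇒ K_a = 40/3 ⇒ K = (40/3)/(2/3) = 20.

20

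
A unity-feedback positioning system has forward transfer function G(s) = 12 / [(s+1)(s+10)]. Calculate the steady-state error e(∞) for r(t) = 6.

30/11

System type = 0 (no poles at s=0).
K_p = lim_{s→0} G(s) = 12 / (1·10) = 1.2.
e_ss = 6/(1 + K_p) = 6/2.2 = 30/11.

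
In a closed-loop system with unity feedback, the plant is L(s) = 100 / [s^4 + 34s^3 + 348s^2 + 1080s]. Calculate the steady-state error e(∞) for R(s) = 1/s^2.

Factoring s from the denominator leaves a polynomial with constant term 1080, so the system is type 1.
K_v = lim_{s→0} s·L(s) = 100 / 1080 = 5/54.
e_ss = 1/K_v = 1/(5/54) = 10.8.

10.8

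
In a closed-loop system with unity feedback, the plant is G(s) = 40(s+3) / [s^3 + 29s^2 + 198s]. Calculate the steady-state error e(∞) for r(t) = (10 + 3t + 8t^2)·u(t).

Lowest-order denominator term is 198s, so the open loop has 1 pole at the origin → type 1 system. By superposition:
  • 10: tracked with zero error.
  • 3t: e_ss = 3/K_v with K_v=20/33 → 4.95.
  • 8t^2: a type-1 system cannot track it, e_ss → ∞.
The unbounded component dominates.

infinity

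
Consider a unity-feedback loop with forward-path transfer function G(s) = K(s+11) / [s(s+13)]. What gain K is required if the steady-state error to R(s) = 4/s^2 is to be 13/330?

System type = 1 (one pole at s=0).
K_v = lim_{s→0} s·G(s) = K·11 / (13) = (11/13)·K.
e_ss = 4/K_v = 13/330 ⇒ K_v = 1320/13 ⇒ K = (1320/13)/(11/13) = 120.

120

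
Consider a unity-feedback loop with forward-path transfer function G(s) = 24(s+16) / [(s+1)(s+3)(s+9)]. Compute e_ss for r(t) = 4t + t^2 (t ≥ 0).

infinity

The open loop has no poles at the origin → type 0 system. Taking each input component in turn:
  • 4t: a type-0 system cannot track it, e_ss → ∞.
  • t^2: a type-0 system cannot track it, e_ss → ∞.
The unbounded component dominates.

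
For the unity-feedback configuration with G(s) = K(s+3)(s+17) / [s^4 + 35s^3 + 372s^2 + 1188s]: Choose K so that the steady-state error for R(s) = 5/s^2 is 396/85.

25

Lowest-order denominator term is 1188s, so the open loop has 1 pole at the origin → type 1 system.
K_v = lim_{s→0} s·G(s) = K·3·17 / 1188 = (17/396)·K.
e_ss = 5/K_v = 396/85 ⇒ K_v = 425/396 ⇒ K = (425/396)/(17/396) = 25.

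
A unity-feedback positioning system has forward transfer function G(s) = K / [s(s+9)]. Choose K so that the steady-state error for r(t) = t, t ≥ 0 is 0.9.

System type = 1 (one pole at s=0).
K_v = lim_{s→0} s·G(s) = K / (9) = (1/9)·K.
e_ss = 1/K_v = 0.9 ⇒ K_v = 10/9 ⇒ K = (10/9)/(1/9) = 10.

10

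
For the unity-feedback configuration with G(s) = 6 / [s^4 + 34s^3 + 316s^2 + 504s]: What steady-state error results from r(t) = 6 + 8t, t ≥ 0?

672

Factoring s from the denominator leaves a polynomial with constant term 504, so the system is type 1. By superposition:
  • 6: tracked with zero error.
  • 8t: e_ss = 8/K_v with K_v=1/84 → 672.
Total e_ss = 672.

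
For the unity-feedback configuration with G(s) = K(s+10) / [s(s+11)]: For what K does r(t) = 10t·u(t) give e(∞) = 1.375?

The open loop has one pole at the origin → type 1 system.
K_v = lim_{s→0} s·G(s) = K·10 / (11) = (10/11)·K.
e_ss = 10/K_v = 1.375 ⇒ K_v = 80/11 ⇒ K = (80/11)/(10/11) = 8.

8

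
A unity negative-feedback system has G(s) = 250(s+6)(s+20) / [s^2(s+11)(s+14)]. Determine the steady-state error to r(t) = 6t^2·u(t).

0.0616

Two free integrators in G(s): this is a type 2 system.
K_a = lim_{s→0} s^2·G(s) = 250·6·20 / (11·14) = 15000/77.
r(t) = 6t^2 gives R(s) = 12/s^3.
e_ss = 12/K_a = 12/(15000/77) = 0.0616.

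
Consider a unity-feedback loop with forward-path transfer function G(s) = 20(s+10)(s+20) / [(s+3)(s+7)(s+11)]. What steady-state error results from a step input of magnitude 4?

No free integrators in G(s): this is a type 0 system.
K_p = lim_{s→0} G(s) = 20·10·20 / (3·7·11) = 4000/231.
e_ss = 4/(1 + K_p) = 4/(4231/231) = 924/4231.

924/4231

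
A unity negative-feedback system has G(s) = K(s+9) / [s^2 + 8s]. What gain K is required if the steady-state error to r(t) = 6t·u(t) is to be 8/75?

50

Factoring s from the denominator leaves a polynomial with constant term 8, so the system is type 1.
K_v = lim_{s→0} s·G(s) = K·9 / 8 = 1.125·K.
e_ss = 6/K_v = 8/75 ⇒ K_v = 56.25 ⇒ K = 56.25/1.125 = 50.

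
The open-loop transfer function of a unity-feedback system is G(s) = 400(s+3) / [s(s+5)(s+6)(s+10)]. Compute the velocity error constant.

G(s) has one factor of s in the denominator, so the system is type 1.
K_v = lim_{s→0} s·G(s) = 400·3 / (5·6·10) = 4.

4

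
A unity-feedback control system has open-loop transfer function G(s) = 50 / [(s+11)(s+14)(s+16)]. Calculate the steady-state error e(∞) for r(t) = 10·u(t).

12320/1257

The open loop has no poles at the origin → type 0 system.
K_p = lim_{s→0} G(s) = 50 / (11·14·16) = 25/1232.
e_ss = 10/(1 + K_p) = 10/(1257/1232) = 12320/1257.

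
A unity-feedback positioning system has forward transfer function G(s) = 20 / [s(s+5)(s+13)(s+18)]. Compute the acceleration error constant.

The open loop has one pole at the origin → type 1 system.
K_a = lim_{s→0} s^2·G(s) = 0 (the extra factor of s kills the finite limit).

0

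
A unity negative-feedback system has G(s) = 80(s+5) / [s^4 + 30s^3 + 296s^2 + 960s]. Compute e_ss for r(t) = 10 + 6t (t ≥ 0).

14.4

The denominator has no term below 960s — 1 pole at s=0, type 1. By superposition:
  • 10: tracked with zero error.
  • 6t: e_ss = 6/K_v with K_v=5/12 → 14.4.
Total e_ss = 14.4.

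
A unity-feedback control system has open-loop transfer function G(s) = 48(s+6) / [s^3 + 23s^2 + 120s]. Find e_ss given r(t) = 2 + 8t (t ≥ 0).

10/3

The denominator has no term below 120s — 1 pole at s=0, type 1. Treating each term separately:
  • 2: tracked with zero error.
  • 8t: e_ss = 8/K_v with K_v=2.4 → 10/3.
Total e_ss = 10/3.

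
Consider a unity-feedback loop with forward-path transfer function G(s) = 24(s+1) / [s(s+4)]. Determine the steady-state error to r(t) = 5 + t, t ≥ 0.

System type = 1 (one pole at s=0). Taking each input component in turn:
  • 5: tracked with zero error.
  • t: e_ss = 1/K_v with K_v=6 → 1/6.
Total e_ss = 1/6.

1/6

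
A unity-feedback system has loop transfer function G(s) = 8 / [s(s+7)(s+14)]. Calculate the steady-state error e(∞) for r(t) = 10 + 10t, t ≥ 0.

122.5

G(s) has one factor of s in the denominator, so the system is type 1. By superposition:
  • 10: tracked with zero error.
  • 10t: e_ss = 10/K_v with K_v=4/49 → 122.5.
Total e_ss = 122.5.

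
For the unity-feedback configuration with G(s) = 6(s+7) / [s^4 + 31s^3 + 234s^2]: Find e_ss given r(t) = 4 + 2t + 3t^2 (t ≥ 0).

234/7

Lowest-order denominator term is 234s^2, so the open loop has 2 poles at the origin → type 2 system. Treating each term separately:
  • 4: tracked with zero error.
  • 2t: tracked with zero error.
  • 3t^2: e_ss = 6/K_a with K_a=7/39 → 234/7.
Total e_ss = 234/7.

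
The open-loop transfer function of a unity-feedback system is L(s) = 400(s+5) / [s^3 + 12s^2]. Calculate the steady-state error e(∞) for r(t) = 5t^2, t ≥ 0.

0.06

The denominator has no term below 12s^2 — 2 poles at s=0, type 2.
K_a = lim_{s→0} s^2·L(s) = 400·5 / 12 = 500/3.
r(t) = 5t^2 gives R(s) = 10/s^3.
e_ss = 10/K_a = 10/(500/3) = 0.06.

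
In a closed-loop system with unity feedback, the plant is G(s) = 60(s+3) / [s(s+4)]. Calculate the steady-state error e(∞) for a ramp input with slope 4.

4/45

One free integrator in G(s): this is a type 1 system.
K_v = lim_{s→0} s·G(s) = 60·3 / (4) = 45.
e_ss = 4/K_v = 4/45.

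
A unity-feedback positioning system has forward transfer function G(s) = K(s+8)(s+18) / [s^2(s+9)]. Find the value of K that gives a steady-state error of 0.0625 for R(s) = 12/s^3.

G(s) has two factors of s in the denominator, so the system is type 2.
K_a = lim_{s→0} s^2·G(s) = K·8·18 / (9) = 16·K.
e_ss = 12/K_a = 0.0625 ⇒ K_a = 192 ⇒ K = 192/16 = 12.

12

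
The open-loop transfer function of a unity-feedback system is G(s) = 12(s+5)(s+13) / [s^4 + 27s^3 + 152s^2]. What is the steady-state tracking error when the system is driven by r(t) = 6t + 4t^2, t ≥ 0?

304/195

Lowest-order denominator term is 152s^2, so the open loop has 2 poles at the origin → type 2 system. By superposition:
  • 6t: tracked with zero error.
  • 4t^2: e_ss = 8/K_a with K_a=195/38 → 304/195.
Total e_ss = 304/195.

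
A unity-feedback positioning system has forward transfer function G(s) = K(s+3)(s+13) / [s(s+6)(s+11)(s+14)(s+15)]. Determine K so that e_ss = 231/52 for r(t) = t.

G(s) has one factor of s in the denominator, so the system is type 1.
K_v = lim_{s→0} s·G(s) = K·3·13 / (6·11·14·15) = (13/4620)·K.
e_ss = 1/K_v = 231/52 ⇒ K_v = 52/231 ⇒ K = (52/231)/(13/4620) = 80.

80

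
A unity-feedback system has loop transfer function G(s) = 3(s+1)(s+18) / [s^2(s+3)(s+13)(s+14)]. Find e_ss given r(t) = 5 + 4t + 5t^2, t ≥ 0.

910/9

Two free integrators in G(s): this is a type 2 system. Treating each term separately:
  • 5: tracked with zero error.
  • 4t: tracked with zero error.
  • 5t^2: e_ss = 10/K_a with K_a=9/91 → 910/9.
Total e_ss = 910/9.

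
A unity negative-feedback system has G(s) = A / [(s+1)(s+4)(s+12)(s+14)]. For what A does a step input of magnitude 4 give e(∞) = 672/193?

No free integrators in G(s): this is a type 0 system.
K_p = lim_{s→0} G(s) = A / (1·4·12·14) = (1/672)·A.
e_ss = 4/(1 + K_p) = 672/193 ⇒ 1 + (1/672)·A = 193/168 ⇒ A = 100.

100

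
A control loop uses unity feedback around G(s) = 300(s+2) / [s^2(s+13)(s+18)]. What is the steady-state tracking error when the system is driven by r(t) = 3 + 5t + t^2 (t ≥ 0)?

0.78

The open loop has two poles at the origin → type 2 system. Taking each input component in turn:
  • 3: tracked with zero error.
  • 5t: tracked with zero error.
  • t^2: e_ss = 2/K_a with K_a=100/39 → 0.78.
Total e_ss = 0.78.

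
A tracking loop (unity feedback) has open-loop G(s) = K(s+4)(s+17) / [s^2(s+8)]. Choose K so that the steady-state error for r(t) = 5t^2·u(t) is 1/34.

Two free integrators in G(s): this is a type 2 system.
K_a = lim_{s→0} s^2·G(s) = K·4·17 / (8) = 8.5·K.
e_ss = 10/K_a = 1/34 ⇒ K_a = 340 ⇒ K = 340/8.5 = 40.

40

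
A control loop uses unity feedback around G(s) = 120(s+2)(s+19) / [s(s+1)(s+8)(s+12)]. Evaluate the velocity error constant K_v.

One free integrator in G(s): this is a type 1 system.
K_v = lim_{s→0} s·G(s) = 120·2·19 / (1·8·12) = 47.5.

47.5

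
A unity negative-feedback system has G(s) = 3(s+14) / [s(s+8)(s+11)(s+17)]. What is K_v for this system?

21/748

System type = 1 (one pole at s=0).
K_v = lim_{s→0} s·G(s) = 3·14 / (8·11·17) = 21/748.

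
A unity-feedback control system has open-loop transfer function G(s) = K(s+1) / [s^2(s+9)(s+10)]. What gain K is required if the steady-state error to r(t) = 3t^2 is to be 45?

12

System type = 2 (two poles at s=0).
K_a = lim_{s→0} s^2·G(s) = K·1 / (9·10) = (1/90)·K.
e_ss = 6/K_a = 45 ⇒ K_a = 2/15 ⇒ K = (2/15)/(1/90) = 12.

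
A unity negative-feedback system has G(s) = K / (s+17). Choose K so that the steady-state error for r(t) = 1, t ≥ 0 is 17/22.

The open loop has no poles at the origin → type 0 system.
K_p = lim_{s→0} G(s) = K / (17) = (1/17)·K.
e_ss = 1/(1 + K_p) = 17/22 ⇒ 1 + (1/17)·K = 22/17 ⇒ K = 5.

5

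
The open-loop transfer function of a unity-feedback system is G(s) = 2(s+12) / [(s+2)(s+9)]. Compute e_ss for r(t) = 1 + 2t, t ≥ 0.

infinity

System type = 0 (no poles at s=0). Taking each input component in turn:
  • 1: e_ss = 1/(1+K_p) with K_p=4/3 → 3/7.
  • 2t: a type-0 system cannot track it, e_ss → ∞.
The unbounded component dominates.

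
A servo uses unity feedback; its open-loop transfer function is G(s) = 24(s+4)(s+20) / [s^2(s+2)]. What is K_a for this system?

960

The open loop has two poles at the origin → type 2 system.
K_a = lim_{s→0} s^2·G(s) = 24·4·20 / (2) = 960.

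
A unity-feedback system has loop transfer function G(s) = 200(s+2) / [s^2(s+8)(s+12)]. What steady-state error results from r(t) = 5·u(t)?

Two free integrators in G(s): this is a type 2 system.
A type-2 system has K_p = ∞, so it tracks a step input with zero steady-state error.

0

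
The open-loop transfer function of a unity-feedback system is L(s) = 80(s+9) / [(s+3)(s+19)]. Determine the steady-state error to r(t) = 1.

19/259

L(s) has no factors of s in the denominator, so the system is type 0.
K_p = lim_{s→0} L(s) = 80·9 / (3·19) = 240/19.
e_ss = 1/(1 + K_p) = 1/(259/19) = 19/259.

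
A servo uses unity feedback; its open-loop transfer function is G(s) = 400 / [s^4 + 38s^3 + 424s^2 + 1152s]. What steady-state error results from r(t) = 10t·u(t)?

28.8

The denominator has no term below 1152s — 1 pole at s=0, type 1.
K_v = lim_{s→0} s·G(s) = 400 / 1152 = 25/72.
e_ss = 10/K_v = 10/(25/72) = 28.8.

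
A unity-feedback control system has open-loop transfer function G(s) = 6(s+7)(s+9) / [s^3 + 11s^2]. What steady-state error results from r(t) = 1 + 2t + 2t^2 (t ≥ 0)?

Lowest-order denominator term is 11s^2, so the open loop has 2 poles at the origin → type 2 system. Taking each input component in turn:
  • 1: tracked with zero error.
  • 2t: tracked with zero error.
  • 2t^2: e_ss = 4/K_a with K_a=378/11 → 22/189.
Total e_ss = 22/189.

22/189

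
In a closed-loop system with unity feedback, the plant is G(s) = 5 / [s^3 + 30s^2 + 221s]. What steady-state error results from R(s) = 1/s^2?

Factoring s from the denominator leaves a polynomial with constant term 221, so the system is type 1.
K_v = lim_{s→0} s·G(s) = 5 / 221 = 5/221.
e_ss = 1/K_v = 1/(5/221) = 44.2.

44.2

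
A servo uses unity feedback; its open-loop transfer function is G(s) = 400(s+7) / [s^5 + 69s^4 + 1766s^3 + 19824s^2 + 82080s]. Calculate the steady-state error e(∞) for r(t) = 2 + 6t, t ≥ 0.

6156/35

The denominator has no term below 82080s — 1 pole at s=0, type 1. Taking each input component in turn:
  • 2: tracked with zero error.
  • 6t: e_ss = 6/K_v with K_v=35/1026 → 6156/35.
Total e_ss = 6156/35.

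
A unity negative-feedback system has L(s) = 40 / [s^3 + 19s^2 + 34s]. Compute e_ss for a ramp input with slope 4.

Factoring s from the denominator leaves a polynomial with constant term 34, so the system is type 1.
K_v = lim_{s→0} s·L(s) = 40 / 34 = 20/17.
e_ss = 4/K_v = 4/(20/17) = 3.4.

3.4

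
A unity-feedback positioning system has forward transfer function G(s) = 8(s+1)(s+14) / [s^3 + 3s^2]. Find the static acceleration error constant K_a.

112/3

The denominator has no term below 3s^2 — 2 poles at s=0, type 2.
K_a = lim_{s→0} s^2·G(s) = 8·1·14 / 3 = 112/3.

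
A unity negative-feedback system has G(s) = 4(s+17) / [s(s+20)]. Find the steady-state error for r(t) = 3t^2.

G(s) has one factor of s in the denominator, so the system is type 1.
K_a = lim_{s→0} s^2·G(s) = 0; the steady-state error to this parabolic input grows without bound.

infinity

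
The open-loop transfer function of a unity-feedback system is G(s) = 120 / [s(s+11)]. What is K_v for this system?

One free integrator in G(s): this is a type 1 system.
K_v = lim_{s→0} s·G(s) = 120 / (11) = 120/11.

120/11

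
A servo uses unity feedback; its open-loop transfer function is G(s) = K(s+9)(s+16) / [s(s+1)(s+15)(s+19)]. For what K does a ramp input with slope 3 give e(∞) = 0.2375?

25

The open loop has one pole at the origin → type 1 system.
K_v = lim_{s→0} s·G(s) = K·9·16 / (1·15·19) = (48/95)·K.
e_ss = 3/K_v = 0.2375 ⇒ K_v = 240/19 ⇒ K = (240/19)/(48/95) = 25.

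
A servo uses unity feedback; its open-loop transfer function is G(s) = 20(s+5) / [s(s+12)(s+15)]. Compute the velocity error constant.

One free integrator in G(s): this is a type 1 system.
K_v = lim_{s→0} s·G(s) = 20·5 / (12·15) = 5/9.

5/9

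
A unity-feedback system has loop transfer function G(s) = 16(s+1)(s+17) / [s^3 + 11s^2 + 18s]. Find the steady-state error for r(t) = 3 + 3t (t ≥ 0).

The denominator has no term below 18s — 1 pole at s=0, type 1. Taking each input component in turn:
  • 3: tracked with zero error.
  • 3t: e_ss = 3/K_v with K_v=136/9 → 27/136.
Total e_ss = 27/136.

27/136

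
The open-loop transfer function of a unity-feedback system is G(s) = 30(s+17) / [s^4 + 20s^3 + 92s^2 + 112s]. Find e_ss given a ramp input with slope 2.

112/255

Factoring s from the denominator leaves a polynomial with constant term 112, so the system is type 1.
K_v = lim_{s→0} s·G(s) = 30·17 / 112 = 255/56.
e_ss = 2/K_v = 2/(255/56) = 112/255.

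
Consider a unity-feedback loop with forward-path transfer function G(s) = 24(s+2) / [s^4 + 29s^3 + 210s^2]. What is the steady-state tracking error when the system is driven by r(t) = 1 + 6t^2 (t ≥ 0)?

52.5

Factoring s^2 from the denominator leaves a polynomial with constant term 210, so the system is type 2. Taking each input component in turn:
  • 1: tracked with zero error.
  • 6t^2: e_ss = 12/K_a with K_a=8/35 → 52.5.
Total e_ss = 52.5.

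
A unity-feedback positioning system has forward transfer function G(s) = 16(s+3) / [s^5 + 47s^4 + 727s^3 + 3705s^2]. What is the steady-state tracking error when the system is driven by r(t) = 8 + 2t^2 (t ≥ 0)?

The denominator has no term below 3705s^2 — 2 poles at s=0, type 2. By superposition:
  • 8: tracked with zero error.
  • 2t^2: e_ss = 4/K_a with K_a=16/1235 → 308.75.
Total e_ss = 308.75.

308.75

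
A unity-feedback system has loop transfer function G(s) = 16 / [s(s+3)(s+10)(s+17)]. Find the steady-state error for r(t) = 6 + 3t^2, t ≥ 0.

infinity

System type = 1 (one pole at s=0). By superposition:
  • 6: tracked with zero error.
  • 3t^2: a type-1 system cannot track it, e_ss → ∞.
The unbounded component dominates.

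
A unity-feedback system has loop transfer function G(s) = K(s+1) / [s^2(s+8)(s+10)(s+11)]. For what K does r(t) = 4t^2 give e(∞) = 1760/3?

G(s) has two factors of s in the denominator, so the system is type 2.
K_a = lim_{s→0} s^2·G(s) = K·1 / (8·10·11) = (1/880)·K.
e_ss = 8/K_a = 1760/3 ⇒ K_a = 3/220 ⇒ K = (3/220)/(1/880) = 12.

12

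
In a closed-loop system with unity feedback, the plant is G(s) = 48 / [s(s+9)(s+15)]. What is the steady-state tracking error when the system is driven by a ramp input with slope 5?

One free integrator in G(s): this is a type 1 system.
K_v = lim_{s→0} s·G(s) = 48 / (9·15) = 16/45.
e_ss = 5/K_v = 5/(16/45) = 14.0625.

14.0625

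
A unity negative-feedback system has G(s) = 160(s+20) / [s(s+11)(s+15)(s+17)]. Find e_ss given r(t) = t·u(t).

The open loop has one pole at the origin → type 1 system.
K_v = lim_{s→0} s·G(s) = 160·20 / (11·15·17) = 640/561.
e_ss = 1/K_v = 1/(640/561) = 561/640.

561/640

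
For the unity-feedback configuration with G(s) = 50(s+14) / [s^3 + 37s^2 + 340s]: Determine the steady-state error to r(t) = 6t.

The denominator has no term below 340s — 1 pole at s=0, type 1.
K_v = lim_{s→0} s·G(s) = 50·14 / 340 = 35/17.
e_ss = 6/K_v = 6/(35/17) = 102/35.

102/35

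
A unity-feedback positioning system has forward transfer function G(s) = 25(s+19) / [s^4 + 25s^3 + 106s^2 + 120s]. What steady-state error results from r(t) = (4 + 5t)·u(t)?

24/19

Factoring s from the denominator leaves a polynomial with constant term 120, so the system is type 1. Taking each input component in turn:
  • 4: tracked with zero error.
  • 5t: e_ss = 5/K_v with K_v=95/24 → 24/19.
Total e_ss = 24/19.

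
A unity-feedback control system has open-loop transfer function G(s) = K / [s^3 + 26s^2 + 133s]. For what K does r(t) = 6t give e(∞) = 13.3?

60

The denominator has no term below 133s — 1 pole at s=0, type 1.
K_v = lim_{s→0} s·G(s) = K / 133 = (1/133)·K.
e_ss = 6/K_v = 13.3 ⇒ K_v = 60/133 ⇒ K = (60/133)/(1/133) = 60.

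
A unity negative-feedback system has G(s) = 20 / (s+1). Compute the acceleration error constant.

0

No free integrators in G(s): this is a type 0 system.
K_a = lim_{s→0} s^2·G(s) = 0 (the extra factor of s kills the finite limit).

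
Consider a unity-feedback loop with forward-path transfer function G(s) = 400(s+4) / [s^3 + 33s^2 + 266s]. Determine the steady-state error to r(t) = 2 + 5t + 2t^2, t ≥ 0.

infinity

Lowest-order denominator term is 266s, so the open loop has 1 pole at the origin → type 1 system. Taking each input component in turn:
  • 2: tracked with zero error.
  • 5t: e_ss = 5/K_v with K_v=800/133 → 133/160.
  • 2t^2: a type-1 system cannot track it, e_ss → ∞.
The unbounded component dominates.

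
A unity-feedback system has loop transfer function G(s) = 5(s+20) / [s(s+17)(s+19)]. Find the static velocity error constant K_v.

100/323

System type = 1 (one pole at s=0).
K_v = lim_{s→0} s·G(s) = 5·20 / (17·19) = 100/323.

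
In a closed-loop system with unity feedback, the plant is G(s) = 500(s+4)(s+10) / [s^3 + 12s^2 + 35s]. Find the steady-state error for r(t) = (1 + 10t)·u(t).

0.0175

Lowest-order denominator term is 35s, so the open loop has 1 pole at the origin → type 1 system. Taking each input component in turn:
  • 1: tracked with zero error.
  • 10t: e_ss = 10/K_v with K_v=4000/7 → 0.0175.
Total e_ss = 0.0175.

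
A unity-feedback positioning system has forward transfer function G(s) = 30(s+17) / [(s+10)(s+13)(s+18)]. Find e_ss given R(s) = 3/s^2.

G(s) has no factors of s in the denominator, so the system is type 0.
K_v = lim_{s→0} s·G(s) = 0; the steady-state error to this ramp input grows without bound.

infinity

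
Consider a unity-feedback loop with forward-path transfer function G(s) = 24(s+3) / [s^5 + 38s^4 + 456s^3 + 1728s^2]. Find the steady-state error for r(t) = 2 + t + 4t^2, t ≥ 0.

Lowest-order denominator term is 1728s^2, so the open loop has 2 poles at the origin → type 2 system. Taking each input component in turn:
  • 2: tracked with zero error.
  • t: tracked with zero error.
  • 4t^2: e_ss = 8/K_a with K_a=1/24 → 192.
Total e_ss = 192.

192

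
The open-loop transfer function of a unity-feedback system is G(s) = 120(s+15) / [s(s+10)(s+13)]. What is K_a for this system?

0

System type = 1 (one pole at s=0).
K_a = lim_{s→0} s^2·G(s) = 0 (the extra factor of s kills the finite limit).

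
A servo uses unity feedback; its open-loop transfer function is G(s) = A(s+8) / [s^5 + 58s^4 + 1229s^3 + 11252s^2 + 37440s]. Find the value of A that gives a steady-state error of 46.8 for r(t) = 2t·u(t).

200

Lowest-order denominator term is 37440s, so the open loop has 1 pole at the origin → type 1 system.
K_v = lim_{s→0} s·G(s) = A·8 / 37440 = (1/4680)·A.
e_ss = 2/K_v = 46.8 ⇒ K_v = 5/117 ⇒ A = (5/117)/(1/4680) = 200.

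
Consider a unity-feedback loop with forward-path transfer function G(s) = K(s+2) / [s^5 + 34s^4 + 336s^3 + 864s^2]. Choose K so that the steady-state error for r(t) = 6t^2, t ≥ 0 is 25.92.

200

Factoring s^2 from the denominator leaves a polynomial with constant term 864, so the system is type 2.
K_a = lim_{s→0} s^2·G(s) = K·2 / 864 = (1/432)·K.
e_ss = 12/K_a = 25.92 ⇒ K_a = 25/54 ⇒ K = (25/54)/(1/432) = 200.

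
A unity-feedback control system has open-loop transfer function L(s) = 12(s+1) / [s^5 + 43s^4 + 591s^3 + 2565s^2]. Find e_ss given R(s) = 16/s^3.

Factoring s^2 from the denominator leaves a polynomial with constant term 2565, so the system is type 2.
K_a = lim_{s→0} s^2·L(s) = 12·1 / 2565 = 4/855.
r(t) = 8t^2 gives R(s) = 16/s^3.
e_ss = 16/K_a = 16/(4/855) = 3420.

3420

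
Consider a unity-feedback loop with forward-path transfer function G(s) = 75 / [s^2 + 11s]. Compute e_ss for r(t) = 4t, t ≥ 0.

44/75

Lowest-order denominator term is 11s, so the open loop has 1 pole at the origin → type 1 system.
K_v = lim_{s→0} s·G(s) = 75 / 11 = 75/11.
e_ss = 4/K_v = 4/(75/11) = 44/75.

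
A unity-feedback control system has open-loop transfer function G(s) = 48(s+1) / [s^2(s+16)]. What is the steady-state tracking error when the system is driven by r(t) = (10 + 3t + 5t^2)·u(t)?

10/3

System type = 2 (two poles at s=0). Treating each term separately:
  • 10: tracked with zero error.
  • 3t: tracked with zero error.
  • 5t^2: e_ss = 10/K_a with K_a=3 → 10/3.
Total e_ss = 10/3.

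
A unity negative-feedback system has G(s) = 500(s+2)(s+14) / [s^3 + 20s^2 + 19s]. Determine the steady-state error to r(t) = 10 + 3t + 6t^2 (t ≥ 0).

Lowest-order denominator term is 19s, so the open loop has 1 pole at the origin → type 1 system. By superposition:
  • 10: tracked with zero error.
  • 3t: e_ss = 3/K_v with K_v=14000/19 → 57/14000.
  • 6t^2: a type-1 system cannot track it, e_ss → ∞.
The unbounded component dominates.

infinity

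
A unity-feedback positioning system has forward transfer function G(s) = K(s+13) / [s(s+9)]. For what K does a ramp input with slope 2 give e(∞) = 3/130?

System type = 1 (one pole at s=0).
K_v = lim_{s→0} s·G(s) = K·13 / (9) = (13/9)·K.
e_ss = 2/K_v = 3/130 ⇒ K_v = 260/3 ⇒ K = (260/3)/(13/9) = 60.

60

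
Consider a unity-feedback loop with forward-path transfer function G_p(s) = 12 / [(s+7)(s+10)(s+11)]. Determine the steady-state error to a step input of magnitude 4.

The open loop has no poles at the origin → type 0 system.
K_p = lim_{s→0} G_p(s) = 12 / (7·10·11) = 6/385.
e_ss = 4/(1 + K_p) = 4/(391/385) = 1540/391.

1540/391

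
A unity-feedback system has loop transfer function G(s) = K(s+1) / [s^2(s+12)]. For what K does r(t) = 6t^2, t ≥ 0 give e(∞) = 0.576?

250

G(s) has two factors of s in the denominator, so the system is type 2.
K_a = lim_{s→0} s^2·G(s) = K·1 / (12) = (1/12)·K.
e_ss = 12/K_a = 0.576 ⇒ K_a = 125/6 ⇒ K = (125/6)/(1/12) = 250.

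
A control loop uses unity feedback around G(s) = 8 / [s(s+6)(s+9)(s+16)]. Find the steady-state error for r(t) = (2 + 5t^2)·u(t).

G(s) has one factor of s in the denominator, so the system is type 1. Taking each input component in turn:
  • 2: tracked with zero error.
  • 5t^2: a type-1 system cannot track it, e_ss → ∞.
The unbounded component dominates.

infinity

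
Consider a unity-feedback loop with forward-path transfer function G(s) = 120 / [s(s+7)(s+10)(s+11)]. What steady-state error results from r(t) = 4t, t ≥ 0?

77/3

System type = 1 (one pole at s=0).
K_v = lim_{s→0} s·G(s) = 120 / (7·10·11) = 12/77.
e_ss = 4/K_v = 4/(12/77) = 77/3.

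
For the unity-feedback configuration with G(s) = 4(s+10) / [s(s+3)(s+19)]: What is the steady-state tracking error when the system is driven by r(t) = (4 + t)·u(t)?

The open loop has one pole at the origin → type 1 system. Treating each term separately:
  • 4: tracked with zero error.
  • t: e_ss = 1/K_v with K_v=40/57 → 1.425.
Total e_ss = 1.425.

1.425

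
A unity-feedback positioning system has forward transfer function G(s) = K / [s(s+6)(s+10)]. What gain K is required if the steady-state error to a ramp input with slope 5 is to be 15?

G(s) has one factor of s in the denominator, so the system is type 1.
K_v = lim_{s→0} s·G(s) = K / (6·10) = (1/60)·K.
e_ss = 5/K_v = 15 ⇒ K_v = 1/3 ⇒ K = (1/3)/(1/60) = 20.

20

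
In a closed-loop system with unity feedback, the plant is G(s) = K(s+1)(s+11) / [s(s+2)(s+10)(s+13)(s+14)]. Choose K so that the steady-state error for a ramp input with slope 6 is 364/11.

60

The open loop has one pole at the origin → type 1 system.
K_v = lim_{s→0} s·G(s) = K·1·11 / (2·10·13·14) = (11/3640)·K.
e_ss = 6/K_v = 364/11 ⇒ K_v = 33/182 ⇒ K = (33/182)/(11/3640) = 60.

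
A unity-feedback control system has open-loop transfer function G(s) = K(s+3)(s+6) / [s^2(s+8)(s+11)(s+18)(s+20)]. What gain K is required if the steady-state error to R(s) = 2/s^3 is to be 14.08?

System type = 2 (two poles at s=0).
K_a = lim_{s→0} s^2·G(s) = K·3·6 / (8·11·18·20) = (1/1760)·K.
e_ss = 2/K_a = 14.08 ⇒ K_a = 25/176 ⇒ K = (25/176)/(1/1760) = 250.

250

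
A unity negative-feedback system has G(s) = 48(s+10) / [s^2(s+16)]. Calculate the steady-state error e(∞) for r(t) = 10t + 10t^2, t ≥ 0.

2/3

The open loop has two poles at the origin → type 2 system. By superposition:
  • 10t: tracked with zero error.
  • 10t^2: e_ss = 20/K_a with K_a=30 → 2/3.
Total e_ss = 2/3.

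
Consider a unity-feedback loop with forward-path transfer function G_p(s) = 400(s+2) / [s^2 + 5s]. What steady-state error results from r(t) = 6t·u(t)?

0.0375

Lowest-order denominator term is 5s, so the open loop has 1 pole at the origin → type 1 system.
K_v = lim_{s→0} s·G_p(s) = 400·2 / 5 = 160.
e_ss = 6/K_v = 6/160 = 0.0375.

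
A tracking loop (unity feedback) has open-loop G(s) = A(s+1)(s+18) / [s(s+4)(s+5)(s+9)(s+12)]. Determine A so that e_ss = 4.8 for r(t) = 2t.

50

The open loop has one pole at the origin → type 1 system.
K_v = lim_{s→0} s·G(s) = A·1·18 / (4·5·9·12) = (1/120)·A.
e_ss = 2/K_v = 4.8 ⇒ K_v = 5/12 ⇒ A = (5/12)/(1/120) = 50.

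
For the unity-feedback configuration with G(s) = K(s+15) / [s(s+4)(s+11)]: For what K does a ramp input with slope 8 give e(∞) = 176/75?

The open loop has one pole at the origin → type 1 system.
K_v = lim_{s→0} s·G(s) = K·15 / (4·11) = (15/44)·K.
e_ss = 8/K_v = 176/75 ⇒ K_v = 75/22 ⇒ K = (75/22)/(15/44) = 10.

10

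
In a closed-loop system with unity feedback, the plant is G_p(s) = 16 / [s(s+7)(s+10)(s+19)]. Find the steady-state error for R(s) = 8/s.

0

G_p(s) has one factor of s in the denominator, so the system is type 1.
K_p = ∞ for a type-1 system; e_ss to a step is zero.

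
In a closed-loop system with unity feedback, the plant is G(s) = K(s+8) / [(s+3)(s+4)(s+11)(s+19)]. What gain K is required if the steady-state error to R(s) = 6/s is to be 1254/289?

120

G(s) has no factors of s in the denominator, so the system is type 0.
K_p = lim_{s→0} G(s) = K·8 / (3·4·11·19) = (2/627)·K.
e_ss = 6/(1 + K_p) = 1254/289 ⇒ 1 + (2/627)·K = 289/209 ⇒ K = 120.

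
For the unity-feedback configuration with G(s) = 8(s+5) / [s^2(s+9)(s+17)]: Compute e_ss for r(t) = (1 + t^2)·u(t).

7.65

The open loop has two poles at the origin → type 2 system. By superposition:
  • 1: tracked with zero error.
  • t^2: e_ss = 2/K_a with K_a=40/153 → 7.65.
Total e_ss = 7.65.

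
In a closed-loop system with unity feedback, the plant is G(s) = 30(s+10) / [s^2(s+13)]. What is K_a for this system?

G(s) has two factors of s in the denominator, so the system is type 2.
K_a = lim_{s→0} s^2·G(s) = 30·10 / (13) = 300/13.

300/13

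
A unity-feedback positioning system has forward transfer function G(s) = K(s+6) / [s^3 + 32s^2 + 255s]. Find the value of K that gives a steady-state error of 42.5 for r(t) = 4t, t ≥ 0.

The denominator has no term below 255s — 1 pole at s=0, type 1.
K_v = lim_{s→0} s·G(s) = K·6 / 255 = (2/85)·K.
e_ss = 4/K_v = 42.5 ⇒ K_v = 8/85 ⇒ K = (8/85)/(2/85) = 4.

4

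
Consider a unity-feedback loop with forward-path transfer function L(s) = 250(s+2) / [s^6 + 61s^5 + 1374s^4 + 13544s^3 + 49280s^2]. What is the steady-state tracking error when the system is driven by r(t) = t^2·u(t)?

Lowest-order denominator term is 49280s^2, so the open loop has 2 poles at the origin → type 2 system.
K_a = lim_{s→0} s^2·L(s) = 250·2 / 49280 = 25/2464.
r(t) = t^2 gives R(s) = 2/s^3.
e_ss = 2/K_a = 2/(25/2464) = 197.12.

197.12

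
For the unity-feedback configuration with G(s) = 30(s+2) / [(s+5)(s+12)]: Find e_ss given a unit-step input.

G(s) has no factors of s in the denominator, so the system is type 0.
K_p = lim_{s→0} G(s) = 30·2 / (5·12) = 1.
e_ss = 1/(1 + K_p) = 1/2 = 0.5.

0.5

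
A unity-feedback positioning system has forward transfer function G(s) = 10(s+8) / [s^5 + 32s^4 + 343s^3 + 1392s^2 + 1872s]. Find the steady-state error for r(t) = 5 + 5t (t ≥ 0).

Factoring s from the denominator leaves a polynomial with constant term 1872, so the system is type 1. Treating each term separately:
  • 5: tracked with zero error.
  • 5t: e_ss = 5/K_v with K_v=5/117 → 117.
Total e_ss = 117.

117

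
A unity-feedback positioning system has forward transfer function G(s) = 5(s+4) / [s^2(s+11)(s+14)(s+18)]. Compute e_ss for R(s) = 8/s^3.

System type = 2 (two poles at s=0).
K_a = lim_{s→0} s^2·G(s) = 5·4 / (11·14·18) = 5/693.
r(t) = 4t^2 gives R(s) = 8/s^3.
e_ss = 8/K_a = 8/(5/693) = 1108.8.

1108.8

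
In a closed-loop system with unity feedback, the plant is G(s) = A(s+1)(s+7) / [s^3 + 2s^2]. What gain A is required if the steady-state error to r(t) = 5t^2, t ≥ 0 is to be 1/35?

100

Factoring s^2 from the denominator leaves a polynomial with constant term 2, so the system is type 2.
K_a = lim_{s→0} s^2·G(s) = A·1·7 / 2 = 3.5·A.
e_ss = 10/K_a = 1/35 ⇒ K_a = 350 ⇒ A = 350/3.5 = 100.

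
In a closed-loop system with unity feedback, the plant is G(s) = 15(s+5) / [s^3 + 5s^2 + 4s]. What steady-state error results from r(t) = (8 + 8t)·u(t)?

32/75

The denominator has no term below 4s — 1 pole at s=0, type 1. Taking each input component in turn:
  • 8: tracked with zero error.
  • 8t: e_ss = 8/K_v with K_v=18.75 → 32/75.
Total e_ss = 32/75.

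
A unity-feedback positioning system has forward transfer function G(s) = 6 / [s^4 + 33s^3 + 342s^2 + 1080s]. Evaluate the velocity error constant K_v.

1/180

Lowest-order denominator term is 1080s, so the open loop has 1 pole at the origin → type 1 system.
K_v = lim_{s→0} s·G(s) = 6 / 1080 = 1/180.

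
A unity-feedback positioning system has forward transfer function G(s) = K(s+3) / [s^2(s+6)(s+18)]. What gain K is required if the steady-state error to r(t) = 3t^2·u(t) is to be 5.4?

Two free integrators in G(s): this is a type 2 system.
K_a = lim_{s→0} s^2·G(s) = K·3 / (6·18) = (1/36)·K.
e_ss = 6/K_a = 5.4 ⇒ K_a = 10/9 ⇒ K = (10/9)/(1/36) = 40.

40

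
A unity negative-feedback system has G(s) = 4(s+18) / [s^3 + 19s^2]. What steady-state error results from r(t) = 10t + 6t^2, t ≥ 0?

19/6

The denominator has no term below 19s^2 — 2 poles at s=0, type 2. Treating each term separately:
  • 10t: tracked with zero error.
  • 6t^2: e_ss = 12/K_a with K_a=72/19 → 19/6.
Total e_ss = 19/6.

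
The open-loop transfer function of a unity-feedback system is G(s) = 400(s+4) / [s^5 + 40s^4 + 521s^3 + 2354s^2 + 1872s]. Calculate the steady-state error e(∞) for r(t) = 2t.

The denominator has no term below 1872s — 1 pole at s=0, type 1.
K_v = lim_{s→0} s·G(s) = 400·4 / 1872 = 100/117.
e_ss = 2/K_v = 2/(100/117) = 2.34.

2.34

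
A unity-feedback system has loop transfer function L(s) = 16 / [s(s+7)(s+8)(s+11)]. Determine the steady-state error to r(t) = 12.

L(s) has one factor of s in the denominator, so the system is type 1.
A type-1 system has K_p = ∞, so it tracks a step input with zero steady-state error.

0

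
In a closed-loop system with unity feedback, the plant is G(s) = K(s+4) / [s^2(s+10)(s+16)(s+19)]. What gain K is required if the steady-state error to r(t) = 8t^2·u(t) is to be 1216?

10

G(s) has two factors of s in the denominator, so the system is type 2.
K_a = lim_{s→0} s^2·G(s) = K·4 / (10·16·19) = (1/760)·K.
e_ss = 16/K_a = 1216 ⇒ K_a = 1/76 ⇒ K = (1/76)/(1/760) = 10.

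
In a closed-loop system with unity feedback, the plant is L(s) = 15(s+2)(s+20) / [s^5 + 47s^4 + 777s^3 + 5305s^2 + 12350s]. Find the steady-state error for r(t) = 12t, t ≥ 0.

Lowest-order denominator term is 12350s, so the open loop has 1 pole at the origin → type 1 system.
K_v = lim_{s→0} s·L(s) = 15·2·20 / 12350 = 12/247.
e_ss = 12/K_v = 12/(12/247) = 247.

247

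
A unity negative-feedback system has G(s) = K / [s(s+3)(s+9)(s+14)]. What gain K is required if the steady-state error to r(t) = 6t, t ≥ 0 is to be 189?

G(s) has one factor of s in the denominator, so the system is type 1.
K_v = lim_{s→0} s·G(s) = K / (3·9·14) = (1/378)·K.
e_ss = 6/K_v = 189 ⇒ K_v = 2/63 ⇒ K = (2/63)/(1/378) = 12.

12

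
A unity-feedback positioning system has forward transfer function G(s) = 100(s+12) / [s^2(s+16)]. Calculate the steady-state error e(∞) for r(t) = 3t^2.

0.08

G(s) has two factors of s in the denominator, so the system is type 2.
K_a = lim_{s→0} s^2·G(s) = 100·12 / (16) = 75.
r(t) = 3t^2 gives R(s) = 6/s^3.
e_ss = 6/K_a = 6/75 = 0.08.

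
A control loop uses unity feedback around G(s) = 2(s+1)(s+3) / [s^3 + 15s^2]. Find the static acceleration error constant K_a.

The denominator has no term below 15s^2 — 2 poles at s=0, type 2.
K_a = lim_{s→0} s^2·G(s) = 2·1·3 / 15 = 0.4.

0.4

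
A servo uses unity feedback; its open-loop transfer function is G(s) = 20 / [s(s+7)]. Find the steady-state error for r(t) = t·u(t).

System type = 1 (one pole at s=0).
K_v = lim_{s→0} s·G(s) = 20 / (7) = 20/7.
e_ss = 1/K_v = 1/(20/7) = 0.35.

0.35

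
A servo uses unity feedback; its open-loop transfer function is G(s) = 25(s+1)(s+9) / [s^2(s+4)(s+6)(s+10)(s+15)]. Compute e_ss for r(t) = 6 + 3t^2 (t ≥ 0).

G(s) has two factors of s in the denominator, so the system is type 2. By superposition:
  • 6: tracked with zero error.
  • 3t^2: e_ss = 6/K_a with K_a=0.0625 → 96.
Total e_ss = 96.

96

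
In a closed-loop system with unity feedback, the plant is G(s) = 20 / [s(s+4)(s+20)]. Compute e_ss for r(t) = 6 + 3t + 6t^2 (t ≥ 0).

infinity

The open loop has one pole at the origin → type 1 system. Taking each input component in turn:
  • 6: tracked with zero error.
  • 3t: e_ss = 3/K_v with K_v=0.25 → 12.
  • 6t^2: a type-1 system cannot track it, e_ss → ∞.
The unbounded component dominates.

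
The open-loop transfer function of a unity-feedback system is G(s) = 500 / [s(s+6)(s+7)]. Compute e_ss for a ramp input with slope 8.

G(s) has one factor of s in the denominator, so the system is type 1.
K_v = lim_{s→0} s·G(s) = 500 / (6·7) = 250/21.
e_ss = 8/K_v = 8/(250/21) = 0.672.

0.672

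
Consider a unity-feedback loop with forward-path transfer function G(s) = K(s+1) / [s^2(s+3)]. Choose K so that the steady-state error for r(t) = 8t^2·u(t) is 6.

8

The open loop has two poles at the origin → type 2 system.
K_a = lim_{s→0} s^2·G(s) = K·1 / (3) = (1/3)·K.
e_ss = 16/K_a = 6 ⇒ K_a = 8/3 ⇒ K = (8/3)/(1/3) = 8.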